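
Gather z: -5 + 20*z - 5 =20*z - 10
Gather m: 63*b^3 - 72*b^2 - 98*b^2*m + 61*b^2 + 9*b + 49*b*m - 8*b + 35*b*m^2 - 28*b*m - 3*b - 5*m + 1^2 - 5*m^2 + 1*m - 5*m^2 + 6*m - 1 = 63*b^3 - 11*b^2 - 2*b + m^2*(35*b - 10) + m*(-98*b^2 + 21*b + 2)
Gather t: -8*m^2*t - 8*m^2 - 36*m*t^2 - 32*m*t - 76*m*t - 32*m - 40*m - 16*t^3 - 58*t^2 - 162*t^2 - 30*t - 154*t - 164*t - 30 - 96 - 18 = -8*m^2 - 72*m - 16*t^3 + t^2*(-36*m - 220) + t*(-8*m^2 - 108*m - 348) - 144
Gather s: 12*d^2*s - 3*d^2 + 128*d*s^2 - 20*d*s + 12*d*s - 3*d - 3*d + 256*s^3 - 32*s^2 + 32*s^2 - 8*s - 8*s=-3*d^2 + 128*d*s^2 - 6*d + 256*s^3 + s*(12*d^2 - 8*d - 16)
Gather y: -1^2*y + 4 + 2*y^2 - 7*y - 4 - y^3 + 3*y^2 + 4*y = -y^3 + 5*y^2 - 4*y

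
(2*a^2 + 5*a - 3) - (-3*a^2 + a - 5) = 5*a^2 + 4*a + 2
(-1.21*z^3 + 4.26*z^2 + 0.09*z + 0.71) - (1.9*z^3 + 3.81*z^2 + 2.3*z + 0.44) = -3.11*z^3 + 0.45*z^2 - 2.21*z + 0.27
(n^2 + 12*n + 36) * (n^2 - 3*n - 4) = n^4 + 9*n^3 - 4*n^2 - 156*n - 144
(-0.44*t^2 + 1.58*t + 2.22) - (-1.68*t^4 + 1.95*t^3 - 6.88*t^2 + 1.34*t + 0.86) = 1.68*t^4 - 1.95*t^3 + 6.44*t^2 + 0.24*t + 1.36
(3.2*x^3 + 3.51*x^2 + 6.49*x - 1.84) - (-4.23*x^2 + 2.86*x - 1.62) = 3.2*x^3 + 7.74*x^2 + 3.63*x - 0.22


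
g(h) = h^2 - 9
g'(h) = 2*h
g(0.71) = -8.50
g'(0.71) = 1.42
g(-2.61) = -2.19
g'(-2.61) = -5.22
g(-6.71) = 36.02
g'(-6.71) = -13.42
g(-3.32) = 2.02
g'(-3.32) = -6.64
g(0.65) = -8.58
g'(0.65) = 1.30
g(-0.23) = -8.95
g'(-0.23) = -0.46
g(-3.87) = 5.98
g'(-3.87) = -7.74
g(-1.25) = -7.44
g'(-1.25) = -2.50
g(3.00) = 0.00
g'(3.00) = 6.00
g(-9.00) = 72.00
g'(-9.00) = -18.00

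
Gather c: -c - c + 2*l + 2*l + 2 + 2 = -2*c + 4*l + 4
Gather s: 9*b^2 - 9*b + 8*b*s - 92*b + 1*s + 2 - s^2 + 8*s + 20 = 9*b^2 - 101*b - s^2 + s*(8*b + 9) + 22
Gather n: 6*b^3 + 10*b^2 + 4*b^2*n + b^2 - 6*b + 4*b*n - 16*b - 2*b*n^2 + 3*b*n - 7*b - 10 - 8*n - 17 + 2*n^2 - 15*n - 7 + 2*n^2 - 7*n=6*b^3 + 11*b^2 - 29*b + n^2*(4 - 2*b) + n*(4*b^2 + 7*b - 30) - 34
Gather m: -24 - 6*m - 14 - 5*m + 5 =-11*m - 33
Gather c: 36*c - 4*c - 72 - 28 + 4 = 32*c - 96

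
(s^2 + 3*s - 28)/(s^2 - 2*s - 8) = (s + 7)/(s + 2)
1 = 1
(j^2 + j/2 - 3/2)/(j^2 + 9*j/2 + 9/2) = (j - 1)/(j + 3)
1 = 1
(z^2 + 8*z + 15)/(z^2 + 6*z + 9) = (z + 5)/(z + 3)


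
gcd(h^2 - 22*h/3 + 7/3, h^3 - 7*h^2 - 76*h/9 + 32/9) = h - 1/3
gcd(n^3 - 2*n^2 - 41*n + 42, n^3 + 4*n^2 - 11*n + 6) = n^2 + 5*n - 6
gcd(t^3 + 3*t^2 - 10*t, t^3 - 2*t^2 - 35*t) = t^2 + 5*t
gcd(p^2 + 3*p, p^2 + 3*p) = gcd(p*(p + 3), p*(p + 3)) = p^2 + 3*p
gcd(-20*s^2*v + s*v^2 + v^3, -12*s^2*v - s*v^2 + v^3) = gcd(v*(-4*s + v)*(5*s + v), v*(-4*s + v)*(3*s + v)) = 4*s*v - v^2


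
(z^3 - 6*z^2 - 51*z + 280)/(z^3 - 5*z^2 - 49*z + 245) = (z - 8)/(z - 7)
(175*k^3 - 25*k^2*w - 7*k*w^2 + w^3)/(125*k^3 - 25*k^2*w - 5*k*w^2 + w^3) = (-7*k + w)/(-5*k + w)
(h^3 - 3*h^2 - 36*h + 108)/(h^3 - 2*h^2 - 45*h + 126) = (h + 6)/(h + 7)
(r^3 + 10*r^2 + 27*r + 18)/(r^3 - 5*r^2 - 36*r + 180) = (r^2 + 4*r + 3)/(r^2 - 11*r + 30)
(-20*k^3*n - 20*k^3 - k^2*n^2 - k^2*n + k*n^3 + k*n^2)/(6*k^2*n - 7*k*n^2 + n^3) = k*(-20*k^2*n - 20*k^2 - k*n^2 - k*n + n^3 + n^2)/(n*(6*k^2 - 7*k*n + n^2))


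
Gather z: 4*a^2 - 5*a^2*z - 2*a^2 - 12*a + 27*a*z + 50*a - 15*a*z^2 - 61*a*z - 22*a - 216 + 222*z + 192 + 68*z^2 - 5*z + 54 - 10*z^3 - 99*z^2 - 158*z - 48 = 2*a^2 + 16*a - 10*z^3 + z^2*(-15*a - 31) + z*(-5*a^2 - 34*a + 59) - 18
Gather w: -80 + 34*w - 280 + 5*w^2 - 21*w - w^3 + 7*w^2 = -w^3 + 12*w^2 + 13*w - 360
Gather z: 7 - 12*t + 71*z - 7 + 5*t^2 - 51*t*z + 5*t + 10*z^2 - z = 5*t^2 - 7*t + 10*z^2 + z*(70 - 51*t)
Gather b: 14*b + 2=14*b + 2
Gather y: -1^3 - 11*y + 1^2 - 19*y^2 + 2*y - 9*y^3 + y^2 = -9*y^3 - 18*y^2 - 9*y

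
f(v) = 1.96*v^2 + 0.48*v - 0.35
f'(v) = 3.92*v + 0.48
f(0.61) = 0.67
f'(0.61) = 2.87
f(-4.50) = 37.18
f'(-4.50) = -17.16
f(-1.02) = 1.20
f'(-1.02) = -3.52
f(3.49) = 25.20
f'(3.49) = 14.16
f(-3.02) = 16.08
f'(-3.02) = -11.36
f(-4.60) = 38.92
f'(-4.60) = -17.55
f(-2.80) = 13.67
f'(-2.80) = -10.50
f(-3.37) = 20.29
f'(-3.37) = -12.73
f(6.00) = 73.09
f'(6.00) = 24.00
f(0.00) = -0.35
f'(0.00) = 0.48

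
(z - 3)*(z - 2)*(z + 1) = z^3 - 4*z^2 + z + 6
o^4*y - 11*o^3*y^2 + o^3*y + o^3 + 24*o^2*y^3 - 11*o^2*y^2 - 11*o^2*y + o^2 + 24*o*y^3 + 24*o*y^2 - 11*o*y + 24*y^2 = (o + 1)*(o - 8*y)*(o - 3*y)*(o*y + 1)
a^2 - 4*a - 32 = (a - 8)*(a + 4)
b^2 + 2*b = b*(b + 2)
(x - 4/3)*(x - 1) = x^2 - 7*x/3 + 4/3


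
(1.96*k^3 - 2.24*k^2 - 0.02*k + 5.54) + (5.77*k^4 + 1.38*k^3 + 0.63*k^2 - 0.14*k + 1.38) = 5.77*k^4 + 3.34*k^3 - 1.61*k^2 - 0.16*k + 6.92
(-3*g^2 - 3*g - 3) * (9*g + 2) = -27*g^3 - 33*g^2 - 33*g - 6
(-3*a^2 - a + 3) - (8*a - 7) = -3*a^2 - 9*a + 10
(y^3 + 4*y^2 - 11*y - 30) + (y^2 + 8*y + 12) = y^3 + 5*y^2 - 3*y - 18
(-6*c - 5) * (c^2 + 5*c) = -6*c^3 - 35*c^2 - 25*c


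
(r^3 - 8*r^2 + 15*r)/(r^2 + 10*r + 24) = r*(r^2 - 8*r + 15)/(r^2 + 10*r + 24)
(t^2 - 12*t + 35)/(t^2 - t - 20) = (t - 7)/(t + 4)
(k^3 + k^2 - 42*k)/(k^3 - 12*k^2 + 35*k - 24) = k*(k^2 + k - 42)/(k^3 - 12*k^2 + 35*k - 24)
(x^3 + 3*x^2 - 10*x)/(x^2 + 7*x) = (x^2 + 3*x - 10)/(x + 7)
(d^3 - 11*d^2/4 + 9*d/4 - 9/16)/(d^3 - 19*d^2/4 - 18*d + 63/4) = (d^2 - 2*d + 3/4)/(d^2 - 4*d - 21)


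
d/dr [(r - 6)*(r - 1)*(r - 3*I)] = 3*r^2 + r*(-14 - 6*I) + 6 + 21*I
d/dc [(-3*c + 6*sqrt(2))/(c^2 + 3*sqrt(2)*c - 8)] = 3*(c^2 - 4*sqrt(2)*c - 4)/(c^4 + 6*sqrt(2)*c^3 + 2*c^2 - 48*sqrt(2)*c + 64)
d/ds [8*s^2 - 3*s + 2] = 16*s - 3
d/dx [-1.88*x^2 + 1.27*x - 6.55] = 1.27 - 3.76*x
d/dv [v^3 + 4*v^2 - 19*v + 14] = 3*v^2 + 8*v - 19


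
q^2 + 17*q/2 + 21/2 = (q + 3/2)*(q + 7)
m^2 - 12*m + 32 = (m - 8)*(m - 4)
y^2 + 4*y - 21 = (y - 3)*(y + 7)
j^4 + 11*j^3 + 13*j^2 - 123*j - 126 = (j - 3)*(j + 1)*(j + 6)*(j + 7)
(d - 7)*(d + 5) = d^2 - 2*d - 35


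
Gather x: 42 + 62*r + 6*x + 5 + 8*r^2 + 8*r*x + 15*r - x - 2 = 8*r^2 + 77*r + x*(8*r + 5) + 45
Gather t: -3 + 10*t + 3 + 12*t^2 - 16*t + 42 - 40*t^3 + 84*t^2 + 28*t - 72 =-40*t^3 + 96*t^2 + 22*t - 30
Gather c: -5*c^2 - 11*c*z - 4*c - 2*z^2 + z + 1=-5*c^2 + c*(-11*z - 4) - 2*z^2 + z + 1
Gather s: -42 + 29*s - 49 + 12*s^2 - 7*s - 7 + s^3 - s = s^3 + 12*s^2 + 21*s - 98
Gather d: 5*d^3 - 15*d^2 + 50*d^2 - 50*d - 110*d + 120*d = 5*d^3 + 35*d^2 - 40*d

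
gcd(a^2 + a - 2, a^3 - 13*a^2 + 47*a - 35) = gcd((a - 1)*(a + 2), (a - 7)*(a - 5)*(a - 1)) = a - 1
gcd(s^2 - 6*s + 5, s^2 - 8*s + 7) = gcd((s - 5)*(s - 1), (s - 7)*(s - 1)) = s - 1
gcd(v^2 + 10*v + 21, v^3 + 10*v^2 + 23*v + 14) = v + 7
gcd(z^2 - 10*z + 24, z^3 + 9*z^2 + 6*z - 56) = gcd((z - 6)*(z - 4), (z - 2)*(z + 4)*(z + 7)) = 1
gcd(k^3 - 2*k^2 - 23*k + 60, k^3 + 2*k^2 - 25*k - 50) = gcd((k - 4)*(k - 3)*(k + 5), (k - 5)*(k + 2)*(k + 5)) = k + 5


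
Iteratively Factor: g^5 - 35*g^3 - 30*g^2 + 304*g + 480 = (g + 2)*(g^4 - 2*g^3 - 31*g^2 + 32*g + 240) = (g - 4)*(g + 2)*(g^3 + 2*g^2 - 23*g - 60) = (g - 4)*(g + 2)*(g + 4)*(g^2 - 2*g - 15) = (g - 4)*(g + 2)*(g + 3)*(g + 4)*(g - 5)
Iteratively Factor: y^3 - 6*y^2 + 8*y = (y - 2)*(y^2 - 4*y) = y*(y - 2)*(y - 4)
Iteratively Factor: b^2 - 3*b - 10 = (b - 5)*(b + 2)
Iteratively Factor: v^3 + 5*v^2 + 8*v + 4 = (v + 1)*(v^2 + 4*v + 4) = (v + 1)*(v + 2)*(v + 2)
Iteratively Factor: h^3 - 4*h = (h - 2)*(h^2 + 2*h) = (h - 2)*(h + 2)*(h)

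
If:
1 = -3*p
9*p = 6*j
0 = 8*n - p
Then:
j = -1/2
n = -1/24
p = -1/3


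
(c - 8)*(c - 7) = c^2 - 15*c + 56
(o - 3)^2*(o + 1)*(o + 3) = o^4 - 2*o^3 - 12*o^2 + 18*o + 27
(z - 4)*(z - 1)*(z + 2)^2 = z^4 - z^3 - 12*z^2 - 4*z + 16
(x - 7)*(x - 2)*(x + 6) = x^3 - 3*x^2 - 40*x + 84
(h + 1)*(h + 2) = h^2 + 3*h + 2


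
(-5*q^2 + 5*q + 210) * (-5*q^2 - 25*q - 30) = 25*q^4 + 100*q^3 - 1025*q^2 - 5400*q - 6300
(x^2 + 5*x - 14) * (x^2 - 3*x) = x^4 + 2*x^3 - 29*x^2 + 42*x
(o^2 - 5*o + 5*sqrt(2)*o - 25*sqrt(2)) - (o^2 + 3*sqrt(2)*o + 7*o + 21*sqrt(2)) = -12*o + 2*sqrt(2)*o - 46*sqrt(2)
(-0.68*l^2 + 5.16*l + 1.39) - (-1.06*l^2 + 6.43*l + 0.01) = 0.38*l^2 - 1.27*l + 1.38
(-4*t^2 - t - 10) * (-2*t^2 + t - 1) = 8*t^4 - 2*t^3 + 23*t^2 - 9*t + 10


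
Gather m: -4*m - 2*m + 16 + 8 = 24 - 6*m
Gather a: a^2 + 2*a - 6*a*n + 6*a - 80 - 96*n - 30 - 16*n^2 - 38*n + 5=a^2 + a*(8 - 6*n) - 16*n^2 - 134*n - 105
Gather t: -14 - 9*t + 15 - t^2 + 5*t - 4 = -t^2 - 4*t - 3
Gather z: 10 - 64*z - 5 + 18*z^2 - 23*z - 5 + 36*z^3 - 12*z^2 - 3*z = 36*z^3 + 6*z^2 - 90*z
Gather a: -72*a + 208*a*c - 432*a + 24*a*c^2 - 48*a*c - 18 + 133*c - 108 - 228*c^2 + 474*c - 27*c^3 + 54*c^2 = a*(24*c^2 + 160*c - 504) - 27*c^3 - 174*c^2 + 607*c - 126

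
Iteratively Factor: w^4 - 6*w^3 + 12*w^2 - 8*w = (w)*(w^3 - 6*w^2 + 12*w - 8) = w*(w - 2)*(w^2 - 4*w + 4) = w*(w - 2)^2*(w - 2)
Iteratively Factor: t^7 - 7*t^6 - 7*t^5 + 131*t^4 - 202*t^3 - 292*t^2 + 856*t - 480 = (t - 2)*(t^6 - 5*t^5 - 17*t^4 + 97*t^3 - 8*t^2 - 308*t + 240) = (t - 5)*(t - 2)*(t^5 - 17*t^3 + 12*t^2 + 52*t - 48) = (t - 5)*(t - 3)*(t - 2)*(t^4 + 3*t^3 - 8*t^2 - 12*t + 16) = (t - 5)*(t - 3)*(t - 2)*(t + 4)*(t^3 - t^2 - 4*t + 4) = (t - 5)*(t - 3)*(t - 2)*(t - 1)*(t + 4)*(t^2 - 4) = (t - 5)*(t - 3)*(t - 2)^2*(t - 1)*(t + 4)*(t + 2)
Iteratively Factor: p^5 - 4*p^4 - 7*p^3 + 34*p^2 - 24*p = (p - 2)*(p^4 - 2*p^3 - 11*p^2 + 12*p) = (p - 4)*(p - 2)*(p^3 + 2*p^2 - 3*p) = (p - 4)*(p - 2)*(p + 3)*(p^2 - p) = (p - 4)*(p - 2)*(p - 1)*(p + 3)*(p)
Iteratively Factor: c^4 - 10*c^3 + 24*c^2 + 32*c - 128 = (c - 4)*(c^3 - 6*c^2 + 32) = (c - 4)^2*(c^2 - 2*c - 8) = (c - 4)^3*(c + 2)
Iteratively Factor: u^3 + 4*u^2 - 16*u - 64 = (u - 4)*(u^2 + 8*u + 16) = (u - 4)*(u + 4)*(u + 4)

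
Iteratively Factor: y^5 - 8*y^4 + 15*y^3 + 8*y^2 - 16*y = (y + 1)*(y^4 - 9*y^3 + 24*y^2 - 16*y) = (y - 4)*(y + 1)*(y^3 - 5*y^2 + 4*y) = (y - 4)*(y - 1)*(y + 1)*(y^2 - 4*y) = (y - 4)^2*(y - 1)*(y + 1)*(y)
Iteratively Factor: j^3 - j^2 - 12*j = (j + 3)*(j^2 - 4*j) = j*(j + 3)*(j - 4)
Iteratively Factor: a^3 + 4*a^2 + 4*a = (a + 2)*(a^2 + 2*a) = a*(a + 2)*(a + 2)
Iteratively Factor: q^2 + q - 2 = (q - 1)*(q + 2)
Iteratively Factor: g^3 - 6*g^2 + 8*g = (g - 4)*(g^2 - 2*g) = (g - 4)*(g - 2)*(g)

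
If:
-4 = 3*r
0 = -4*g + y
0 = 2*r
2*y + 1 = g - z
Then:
No Solution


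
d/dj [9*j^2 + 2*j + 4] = 18*j + 2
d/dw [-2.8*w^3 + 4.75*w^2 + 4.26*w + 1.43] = -8.4*w^2 + 9.5*w + 4.26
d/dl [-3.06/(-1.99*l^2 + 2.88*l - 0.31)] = (8.8128 - 12.1788*l)/(1.99*l^2 - 2.88*l + 0.31)^2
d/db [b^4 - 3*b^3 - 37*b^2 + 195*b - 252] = 4*b^3 - 9*b^2 - 74*b + 195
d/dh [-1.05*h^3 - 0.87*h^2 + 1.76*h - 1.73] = -3.15*h^2 - 1.74*h + 1.76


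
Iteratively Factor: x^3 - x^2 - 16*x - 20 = (x - 5)*(x^2 + 4*x + 4) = (x - 5)*(x + 2)*(x + 2)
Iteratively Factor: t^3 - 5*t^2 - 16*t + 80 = (t + 4)*(t^2 - 9*t + 20) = (t - 5)*(t + 4)*(t - 4)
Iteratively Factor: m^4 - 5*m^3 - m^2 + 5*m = (m - 1)*(m^3 - 4*m^2 - 5*m) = m*(m - 1)*(m^2 - 4*m - 5) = m*(m - 1)*(m + 1)*(m - 5)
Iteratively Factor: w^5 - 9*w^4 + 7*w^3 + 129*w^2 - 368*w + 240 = (w - 5)*(w^4 - 4*w^3 - 13*w^2 + 64*w - 48) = (w - 5)*(w - 4)*(w^3 - 13*w + 12) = (w - 5)*(w - 4)*(w + 4)*(w^2 - 4*w + 3) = (w - 5)*(w - 4)*(w - 3)*(w + 4)*(w - 1)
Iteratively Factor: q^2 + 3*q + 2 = (q + 1)*(q + 2)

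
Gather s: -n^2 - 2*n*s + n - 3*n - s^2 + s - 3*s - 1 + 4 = -n^2 - 2*n - s^2 + s*(-2*n - 2) + 3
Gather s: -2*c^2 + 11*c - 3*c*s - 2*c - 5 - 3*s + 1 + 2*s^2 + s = -2*c^2 + 9*c + 2*s^2 + s*(-3*c - 2) - 4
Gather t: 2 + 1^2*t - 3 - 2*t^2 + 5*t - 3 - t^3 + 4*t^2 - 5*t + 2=-t^3 + 2*t^2 + t - 2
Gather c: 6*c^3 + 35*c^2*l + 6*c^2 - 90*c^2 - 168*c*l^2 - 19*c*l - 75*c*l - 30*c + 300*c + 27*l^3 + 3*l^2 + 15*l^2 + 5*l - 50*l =6*c^3 + c^2*(35*l - 84) + c*(-168*l^2 - 94*l + 270) + 27*l^3 + 18*l^2 - 45*l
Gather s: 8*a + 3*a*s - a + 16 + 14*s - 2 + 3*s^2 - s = 7*a + 3*s^2 + s*(3*a + 13) + 14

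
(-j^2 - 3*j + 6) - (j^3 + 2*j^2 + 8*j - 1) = -j^3 - 3*j^2 - 11*j + 7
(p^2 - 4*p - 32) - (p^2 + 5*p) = -9*p - 32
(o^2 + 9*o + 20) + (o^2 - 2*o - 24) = 2*o^2 + 7*o - 4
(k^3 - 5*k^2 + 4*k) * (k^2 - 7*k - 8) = k^5 - 12*k^4 + 31*k^3 + 12*k^2 - 32*k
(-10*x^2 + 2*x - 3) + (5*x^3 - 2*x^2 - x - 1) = 5*x^3 - 12*x^2 + x - 4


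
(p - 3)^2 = p^2 - 6*p + 9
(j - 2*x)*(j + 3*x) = j^2 + j*x - 6*x^2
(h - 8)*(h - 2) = h^2 - 10*h + 16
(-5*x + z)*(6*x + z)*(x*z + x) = -30*x^3*z - 30*x^3 + x^2*z^2 + x^2*z + x*z^3 + x*z^2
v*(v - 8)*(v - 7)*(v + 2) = v^4 - 13*v^3 + 26*v^2 + 112*v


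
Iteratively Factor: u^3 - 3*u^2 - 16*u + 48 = (u + 4)*(u^2 - 7*u + 12) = (u - 4)*(u + 4)*(u - 3)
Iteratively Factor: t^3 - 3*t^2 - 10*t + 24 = (t + 3)*(t^2 - 6*t + 8) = (t - 2)*(t + 3)*(t - 4)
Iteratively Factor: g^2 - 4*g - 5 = (g + 1)*(g - 5)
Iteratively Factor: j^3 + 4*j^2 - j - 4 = (j + 4)*(j^2 - 1) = (j + 1)*(j + 4)*(j - 1)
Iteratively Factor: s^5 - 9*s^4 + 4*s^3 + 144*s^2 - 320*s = (s + 4)*(s^4 - 13*s^3 + 56*s^2 - 80*s) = (s - 5)*(s + 4)*(s^3 - 8*s^2 + 16*s) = (s - 5)*(s - 4)*(s + 4)*(s^2 - 4*s) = s*(s - 5)*(s - 4)*(s + 4)*(s - 4)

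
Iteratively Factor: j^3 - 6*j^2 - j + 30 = (j - 5)*(j^2 - j - 6) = (j - 5)*(j + 2)*(j - 3)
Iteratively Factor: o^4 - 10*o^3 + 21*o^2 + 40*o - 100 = (o - 5)*(o^3 - 5*o^2 - 4*o + 20) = (o - 5)*(o - 2)*(o^2 - 3*o - 10) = (o - 5)*(o - 2)*(o + 2)*(o - 5)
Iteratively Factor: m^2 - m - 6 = (m - 3)*(m + 2)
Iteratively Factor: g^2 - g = (g - 1)*(g)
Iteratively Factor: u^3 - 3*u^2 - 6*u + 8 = (u - 4)*(u^2 + u - 2) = (u - 4)*(u - 1)*(u + 2)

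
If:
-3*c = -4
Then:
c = 4/3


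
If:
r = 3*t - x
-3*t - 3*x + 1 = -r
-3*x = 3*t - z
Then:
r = z - 1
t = z/3 - 1/4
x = 1/4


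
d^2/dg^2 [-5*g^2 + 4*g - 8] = -10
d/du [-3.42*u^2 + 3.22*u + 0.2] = 3.22 - 6.84*u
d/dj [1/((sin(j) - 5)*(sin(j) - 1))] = 2*(3 - sin(j))*cos(j)/((sin(j) - 5)^2*(sin(j) - 1)^2)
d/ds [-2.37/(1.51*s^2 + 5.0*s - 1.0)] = (7.1574*s + 11.85)/(1.51*s^2 + 5.0*s - 1.0)^2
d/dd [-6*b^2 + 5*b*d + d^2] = 5*b + 2*d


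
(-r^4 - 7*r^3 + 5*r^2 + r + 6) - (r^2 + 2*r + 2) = -r^4 - 7*r^3 + 4*r^2 - r + 4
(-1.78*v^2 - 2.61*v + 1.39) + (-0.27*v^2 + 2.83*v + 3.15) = -2.05*v^2 + 0.22*v + 4.54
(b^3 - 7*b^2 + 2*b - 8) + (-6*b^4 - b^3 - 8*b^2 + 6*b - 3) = -6*b^4 - 15*b^2 + 8*b - 11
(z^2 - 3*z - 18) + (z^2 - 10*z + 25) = 2*z^2 - 13*z + 7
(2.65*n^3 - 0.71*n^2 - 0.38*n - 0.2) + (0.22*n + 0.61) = 2.65*n^3 - 0.71*n^2 - 0.16*n + 0.41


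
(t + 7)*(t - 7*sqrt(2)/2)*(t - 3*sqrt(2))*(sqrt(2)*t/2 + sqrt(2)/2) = sqrt(2)*t^4/2 - 13*t^3/2 + 4*sqrt(2)*t^3 - 52*t^2 + 14*sqrt(2)*t^2 - 91*t/2 + 84*sqrt(2)*t + 147*sqrt(2)/2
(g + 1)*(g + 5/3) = g^2 + 8*g/3 + 5/3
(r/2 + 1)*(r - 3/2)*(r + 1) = r^3/2 + 3*r^2/4 - 5*r/4 - 3/2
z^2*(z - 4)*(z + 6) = z^4 + 2*z^3 - 24*z^2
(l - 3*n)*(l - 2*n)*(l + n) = l^3 - 4*l^2*n + l*n^2 + 6*n^3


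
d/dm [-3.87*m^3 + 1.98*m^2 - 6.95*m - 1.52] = -11.61*m^2 + 3.96*m - 6.95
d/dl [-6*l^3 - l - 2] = -18*l^2 - 1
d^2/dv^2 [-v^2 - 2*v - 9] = -2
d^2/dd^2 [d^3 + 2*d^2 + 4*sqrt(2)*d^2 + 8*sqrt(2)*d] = 6*d + 4 + 8*sqrt(2)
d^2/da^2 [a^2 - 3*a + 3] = 2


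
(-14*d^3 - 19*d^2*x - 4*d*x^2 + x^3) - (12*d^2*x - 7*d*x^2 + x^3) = -14*d^3 - 31*d^2*x + 3*d*x^2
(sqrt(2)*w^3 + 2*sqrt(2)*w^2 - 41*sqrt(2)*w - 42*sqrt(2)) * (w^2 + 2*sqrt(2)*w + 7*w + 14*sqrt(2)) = sqrt(2)*w^5 + 4*w^4 + 9*sqrt(2)*w^4 - 27*sqrt(2)*w^3 + 36*w^3 - 329*sqrt(2)*w^2 - 108*w^2 - 1316*w - 294*sqrt(2)*w - 1176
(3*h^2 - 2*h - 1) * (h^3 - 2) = 3*h^5 - 2*h^4 - h^3 - 6*h^2 + 4*h + 2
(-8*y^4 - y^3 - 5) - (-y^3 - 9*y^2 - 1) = -8*y^4 + 9*y^2 - 4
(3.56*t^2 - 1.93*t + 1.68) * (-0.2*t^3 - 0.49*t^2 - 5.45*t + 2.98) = -0.712*t^5 - 1.3584*t^4 - 18.7923*t^3 + 20.3041*t^2 - 14.9074*t + 5.0064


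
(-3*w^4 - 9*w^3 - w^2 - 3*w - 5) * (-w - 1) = 3*w^5 + 12*w^4 + 10*w^3 + 4*w^2 + 8*w + 5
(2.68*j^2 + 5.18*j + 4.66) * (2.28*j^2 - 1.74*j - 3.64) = 6.1104*j^4 + 7.1472*j^3 - 8.1436*j^2 - 26.9636*j - 16.9624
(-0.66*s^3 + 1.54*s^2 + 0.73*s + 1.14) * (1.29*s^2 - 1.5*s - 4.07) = -0.8514*s^5 + 2.9766*s^4 + 1.3179*s^3 - 5.8922*s^2 - 4.6811*s - 4.6398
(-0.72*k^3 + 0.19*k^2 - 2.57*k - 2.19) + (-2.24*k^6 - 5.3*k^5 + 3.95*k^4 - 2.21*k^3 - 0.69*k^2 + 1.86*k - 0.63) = -2.24*k^6 - 5.3*k^5 + 3.95*k^4 - 2.93*k^3 - 0.5*k^2 - 0.71*k - 2.82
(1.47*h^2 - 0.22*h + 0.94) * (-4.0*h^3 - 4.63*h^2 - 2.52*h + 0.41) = -5.88*h^5 - 5.9261*h^4 - 6.4458*h^3 - 3.1951*h^2 - 2.459*h + 0.3854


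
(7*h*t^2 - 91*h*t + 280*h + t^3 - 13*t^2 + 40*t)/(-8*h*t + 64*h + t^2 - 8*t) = (7*h*t - 35*h + t^2 - 5*t)/(-8*h + t)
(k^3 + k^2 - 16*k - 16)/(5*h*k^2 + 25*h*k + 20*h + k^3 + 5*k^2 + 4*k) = (k - 4)/(5*h + k)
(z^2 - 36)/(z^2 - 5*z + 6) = (z^2 - 36)/(z^2 - 5*z + 6)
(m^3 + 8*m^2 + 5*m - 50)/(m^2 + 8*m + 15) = (m^2 + 3*m - 10)/(m + 3)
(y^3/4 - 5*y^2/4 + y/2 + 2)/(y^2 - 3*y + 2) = (y^2 - 3*y - 4)/(4*(y - 1))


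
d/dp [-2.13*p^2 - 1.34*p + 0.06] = -4.26*p - 1.34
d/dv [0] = 0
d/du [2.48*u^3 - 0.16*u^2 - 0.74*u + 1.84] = 7.44*u^2 - 0.32*u - 0.74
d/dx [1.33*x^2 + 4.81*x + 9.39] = 2.66*x + 4.81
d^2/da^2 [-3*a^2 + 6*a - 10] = -6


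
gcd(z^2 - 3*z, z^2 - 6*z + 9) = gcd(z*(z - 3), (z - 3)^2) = z - 3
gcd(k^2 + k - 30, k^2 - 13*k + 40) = k - 5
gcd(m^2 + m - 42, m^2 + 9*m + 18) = 1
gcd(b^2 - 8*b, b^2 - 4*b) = b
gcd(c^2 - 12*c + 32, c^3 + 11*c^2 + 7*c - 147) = 1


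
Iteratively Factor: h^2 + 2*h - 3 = (h + 3)*(h - 1)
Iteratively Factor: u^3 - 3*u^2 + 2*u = (u - 1)*(u^2 - 2*u) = u*(u - 1)*(u - 2)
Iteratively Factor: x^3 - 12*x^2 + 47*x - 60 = (x - 3)*(x^2 - 9*x + 20) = (x - 5)*(x - 3)*(x - 4)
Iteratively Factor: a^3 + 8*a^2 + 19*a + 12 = (a + 4)*(a^2 + 4*a + 3) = (a + 1)*(a + 4)*(a + 3)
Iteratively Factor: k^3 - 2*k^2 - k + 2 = (k - 1)*(k^2 - k - 2) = (k - 2)*(k - 1)*(k + 1)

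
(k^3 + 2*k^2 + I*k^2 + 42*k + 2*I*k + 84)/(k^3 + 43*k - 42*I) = (k + 2)/(k - I)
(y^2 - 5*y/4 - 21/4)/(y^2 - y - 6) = (y + 7/4)/(y + 2)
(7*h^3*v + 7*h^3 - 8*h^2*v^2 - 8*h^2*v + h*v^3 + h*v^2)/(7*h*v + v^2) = h*(7*h^2*v + 7*h^2 - 8*h*v^2 - 8*h*v + v^3 + v^2)/(v*(7*h + v))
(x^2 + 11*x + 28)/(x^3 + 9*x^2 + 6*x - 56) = 1/(x - 2)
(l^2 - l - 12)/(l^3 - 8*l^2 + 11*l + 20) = (l + 3)/(l^2 - 4*l - 5)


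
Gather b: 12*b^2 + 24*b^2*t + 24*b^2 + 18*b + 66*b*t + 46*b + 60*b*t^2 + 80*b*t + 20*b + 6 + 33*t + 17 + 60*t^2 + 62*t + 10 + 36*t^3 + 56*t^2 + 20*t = b^2*(24*t + 36) + b*(60*t^2 + 146*t + 84) + 36*t^3 + 116*t^2 + 115*t + 33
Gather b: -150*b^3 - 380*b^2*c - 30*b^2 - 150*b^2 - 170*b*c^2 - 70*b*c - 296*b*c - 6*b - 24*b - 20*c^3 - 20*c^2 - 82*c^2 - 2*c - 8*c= -150*b^3 + b^2*(-380*c - 180) + b*(-170*c^2 - 366*c - 30) - 20*c^3 - 102*c^2 - 10*c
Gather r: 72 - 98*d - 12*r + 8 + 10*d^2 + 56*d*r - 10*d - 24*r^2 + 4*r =10*d^2 - 108*d - 24*r^2 + r*(56*d - 8) + 80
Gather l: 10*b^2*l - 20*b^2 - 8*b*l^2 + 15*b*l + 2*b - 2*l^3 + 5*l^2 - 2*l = -20*b^2 + 2*b - 2*l^3 + l^2*(5 - 8*b) + l*(10*b^2 + 15*b - 2)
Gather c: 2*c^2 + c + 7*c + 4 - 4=2*c^2 + 8*c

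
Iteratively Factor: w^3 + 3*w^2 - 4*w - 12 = (w + 2)*(w^2 + w - 6) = (w + 2)*(w + 3)*(w - 2)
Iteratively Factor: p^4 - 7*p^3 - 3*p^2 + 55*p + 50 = (p - 5)*(p^3 - 2*p^2 - 13*p - 10) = (p - 5)^2*(p^2 + 3*p + 2) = (p - 5)^2*(p + 2)*(p + 1)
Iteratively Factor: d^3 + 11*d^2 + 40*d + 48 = (d + 3)*(d^2 + 8*d + 16) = (d + 3)*(d + 4)*(d + 4)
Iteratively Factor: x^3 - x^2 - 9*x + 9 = (x - 1)*(x^2 - 9) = (x - 1)*(x + 3)*(x - 3)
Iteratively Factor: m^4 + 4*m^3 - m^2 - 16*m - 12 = (m + 1)*(m^3 + 3*m^2 - 4*m - 12) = (m + 1)*(m + 2)*(m^2 + m - 6) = (m + 1)*(m + 2)*(m + 3)*(m - 2)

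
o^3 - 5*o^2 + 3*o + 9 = (o - 3)^2*(o + 1)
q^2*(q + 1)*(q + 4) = q^4 + 5*q^3 + 4*q^2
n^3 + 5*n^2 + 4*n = n*(n + 1)*(n + 4)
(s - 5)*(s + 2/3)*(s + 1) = s^3 - 10*s^2/3 - 23*s/3 - 10/3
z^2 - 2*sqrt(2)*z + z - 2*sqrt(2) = (z + 1)*(z - 2*sqrt(2))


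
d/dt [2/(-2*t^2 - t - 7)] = 2*(4*t + 1)/(2*t^2 + t + 7)^2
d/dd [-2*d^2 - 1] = -4*d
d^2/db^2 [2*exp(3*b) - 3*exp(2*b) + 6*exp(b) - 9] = (18*exp(2*b) - 12*exp(b) + 6)*exp(b)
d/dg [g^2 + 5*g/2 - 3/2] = 2*g + 5/2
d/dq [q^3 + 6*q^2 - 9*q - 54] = 3*q^2 + 12*q - 9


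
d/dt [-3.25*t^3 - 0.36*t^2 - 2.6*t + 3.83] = -9.75*t^2 - 0.72*t - 2.6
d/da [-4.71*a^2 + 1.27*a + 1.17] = 1.27 - 9.42*a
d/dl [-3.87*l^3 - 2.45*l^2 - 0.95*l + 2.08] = -11.61*l^2 - 4.9*l - 0.95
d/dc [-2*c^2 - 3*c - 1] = -4*c - 3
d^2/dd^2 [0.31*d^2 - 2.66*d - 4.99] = 0.620000000000000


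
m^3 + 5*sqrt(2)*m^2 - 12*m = m*(m - sqrt(2))*(m + 6*sqrt(2))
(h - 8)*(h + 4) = h^2 - 4*h - 32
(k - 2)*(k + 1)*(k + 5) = k^3 + 4*k^2 - 7*k - 10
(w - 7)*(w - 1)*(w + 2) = w^3 - 6*w^2 - 9*w + 14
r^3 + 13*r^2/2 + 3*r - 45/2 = (r - 3/2)*(r + 3)*(r + 5)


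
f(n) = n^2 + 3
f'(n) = 2*n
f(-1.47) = 5.16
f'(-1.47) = -2.94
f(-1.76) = 6.10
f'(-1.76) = -3.52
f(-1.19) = 4.42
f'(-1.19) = -2.38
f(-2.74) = 10.51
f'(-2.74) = -5.48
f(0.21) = 3.04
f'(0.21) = 0.42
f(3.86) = 17.90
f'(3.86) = 7.72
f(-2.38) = 8.66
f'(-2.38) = -4.76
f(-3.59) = 15.89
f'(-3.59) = -7.18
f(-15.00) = 228.00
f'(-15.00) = -30.00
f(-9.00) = 84.00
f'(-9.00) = -18.00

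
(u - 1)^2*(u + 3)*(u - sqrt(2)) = u^4 - sqrt(2)*u^3 + u^3 - 5*u^2 - sqrt(2)*u^2 + 3*u + 5*sqrt(2)*u - 3*sqrt(2)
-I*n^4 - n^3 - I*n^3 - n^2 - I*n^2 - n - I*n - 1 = (n - I)^2*(n + I)*(-I*n - I)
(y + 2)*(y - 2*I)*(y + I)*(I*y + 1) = I*y^4 + 2*y^3 + 2*I*y^3 + 4*y^2 + I*y^2 + 2*y + 2*I*y + 4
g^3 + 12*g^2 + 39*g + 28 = (g + 1)*(g + 4)*(g + 7)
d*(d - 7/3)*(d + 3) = d^3 + 2*d^2/3 - 7*d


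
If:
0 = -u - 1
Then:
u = -1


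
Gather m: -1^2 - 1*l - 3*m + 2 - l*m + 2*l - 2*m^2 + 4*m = l - 2*m^2 + m*(1 - l) + 1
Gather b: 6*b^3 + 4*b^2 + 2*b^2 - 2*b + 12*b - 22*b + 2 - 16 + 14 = 6*b^3 + 6*b^2 - 12*b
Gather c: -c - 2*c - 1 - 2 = -3*c - 3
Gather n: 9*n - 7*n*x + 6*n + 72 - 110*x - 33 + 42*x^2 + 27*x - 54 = n*(15 - 7*x) + 42*x^2 - 83*x - 15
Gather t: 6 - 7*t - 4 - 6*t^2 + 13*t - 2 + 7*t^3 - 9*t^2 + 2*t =7*t^3 - 15*t^2 + 8*t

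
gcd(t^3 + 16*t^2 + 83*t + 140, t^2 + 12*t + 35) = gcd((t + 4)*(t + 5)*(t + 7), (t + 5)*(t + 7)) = t^2 + 12*t + 35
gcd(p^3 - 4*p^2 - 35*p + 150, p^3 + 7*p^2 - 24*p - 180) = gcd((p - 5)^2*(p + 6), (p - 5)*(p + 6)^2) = p^2 + p - 30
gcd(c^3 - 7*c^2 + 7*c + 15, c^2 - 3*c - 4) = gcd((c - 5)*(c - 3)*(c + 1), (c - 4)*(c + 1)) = c + 1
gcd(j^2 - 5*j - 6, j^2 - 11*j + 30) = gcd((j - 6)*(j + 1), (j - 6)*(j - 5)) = j - 6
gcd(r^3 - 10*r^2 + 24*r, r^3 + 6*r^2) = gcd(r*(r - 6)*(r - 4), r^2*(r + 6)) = r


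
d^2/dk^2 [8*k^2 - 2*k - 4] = 16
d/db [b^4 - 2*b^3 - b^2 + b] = 4*b^3 - 6*b^2 - 2*b + 1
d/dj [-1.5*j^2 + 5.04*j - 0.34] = 5.04 - 3.0*j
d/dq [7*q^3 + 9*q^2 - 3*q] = 21*q^2 + 18*q - 3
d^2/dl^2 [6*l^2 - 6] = 12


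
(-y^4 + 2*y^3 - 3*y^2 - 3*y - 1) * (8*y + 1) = -8*y^5 + 15*y^4 - 22*y^3 - 27*y^2 - 11*y - 1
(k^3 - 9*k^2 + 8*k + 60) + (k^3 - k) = 2*k^3 - 9*k^2 + 7*k + 60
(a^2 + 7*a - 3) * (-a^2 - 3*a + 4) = -a^4 - 10*a^3 - 14*a^2 + 37*a - 12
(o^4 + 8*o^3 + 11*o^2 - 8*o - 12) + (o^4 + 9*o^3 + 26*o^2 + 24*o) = 2*o^4 + 17*o^3 + 37*o^2 + 16*o - 12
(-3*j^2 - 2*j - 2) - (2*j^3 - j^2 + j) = -2*j^3 - 2*j^2 - 3*j - 2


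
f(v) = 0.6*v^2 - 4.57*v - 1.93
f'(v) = 1.2*v - 4.57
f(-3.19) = 18.75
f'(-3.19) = -8.40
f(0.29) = -3.20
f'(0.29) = -4.22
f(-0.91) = 2.73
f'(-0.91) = -5.66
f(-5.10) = 36.98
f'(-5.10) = -10.69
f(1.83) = -8.28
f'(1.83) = -2.37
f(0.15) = -2.60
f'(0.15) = -4.39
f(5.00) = -9.78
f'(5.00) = 1.43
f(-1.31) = 5.09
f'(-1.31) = -6.14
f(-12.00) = 139.31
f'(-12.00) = -18.97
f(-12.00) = 139.31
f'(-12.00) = -18.97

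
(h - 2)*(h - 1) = h^2 - 3*h + 2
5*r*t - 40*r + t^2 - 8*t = (5*r + t)*(t - 8)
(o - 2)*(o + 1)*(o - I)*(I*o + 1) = I*o^4 + 2*o^3 - I*o^3 - 2*o^2 - 3*I*o^2 - 4*o + I*o + 2*I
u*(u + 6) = u^2 + 6*u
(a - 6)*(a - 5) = a^2 - 11*a + 30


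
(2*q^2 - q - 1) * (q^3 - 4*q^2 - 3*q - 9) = 2*q^5 - 9*q^4 - 3*q^3 - 11*q^2 + 12*q + 9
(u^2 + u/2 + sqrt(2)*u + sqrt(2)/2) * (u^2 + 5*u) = u^4 + sqrt(2)*u^3 + 11*u^3/2 + 5*u^2/2 + 11*sqrt(2)*u^2/2 + 5*sqrt(2)*u/2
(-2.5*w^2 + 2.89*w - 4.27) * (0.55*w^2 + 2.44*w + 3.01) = -1.375*w^4 - 4.5105*w^3 - 2.8219*w^2 - 1.7199*w - 12.8527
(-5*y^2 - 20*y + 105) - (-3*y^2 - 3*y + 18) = -2*y^2 - 17*y + 87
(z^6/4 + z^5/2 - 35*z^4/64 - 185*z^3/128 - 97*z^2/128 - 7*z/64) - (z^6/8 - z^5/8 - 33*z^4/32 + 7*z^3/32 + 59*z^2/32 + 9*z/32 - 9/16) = z^6/8 + 5*z^5/8 + 31*z^4/64 - 213*z^3/128 - 333*z^2/128 - 25*z/64 + 9/16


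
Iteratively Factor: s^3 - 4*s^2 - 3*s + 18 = (s - 3)*(s^2 - s - 6) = (s - 3)^2*(s + 2)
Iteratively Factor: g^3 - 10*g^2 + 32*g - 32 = (g - 2)*(g^2 - 8*g + 16) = (g - 4)*(g - 2)*(g - 4)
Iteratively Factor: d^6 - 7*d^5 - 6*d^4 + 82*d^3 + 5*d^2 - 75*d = (d - 5)*(d^5 - 2*d^4 - 16*d^3 + 2*d^2 + 15*d) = d*(d - 5)*(d^4 - 2*d^3 - 16*d^2 + 2*d + 15) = d*(d - 5)^2*(d^3 + 3*d^2 - d - 3) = d*(d - 5)^2*(d + 1)*(d^2 + 2*d - 3) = d*(d - 5)^2*(d - 1)*(d + 1)*(d + 3)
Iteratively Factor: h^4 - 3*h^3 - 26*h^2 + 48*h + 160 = (h - 4)*(h^3 + h^2 - 22*h - 40) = (h - 5)*(h - 4)*(h^2 + 6*h + 8) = (h - 5)*(h - 4)*(h + 4)*(h + 2)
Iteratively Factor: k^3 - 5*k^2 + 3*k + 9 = (k + 1)*(k^2 - 6*k + 9) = (k - 3)*(k + 1)*(k - 3)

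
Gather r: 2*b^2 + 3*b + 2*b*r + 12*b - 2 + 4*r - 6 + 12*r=2*b^2 + 15*b + r*(2*b + 16) - 8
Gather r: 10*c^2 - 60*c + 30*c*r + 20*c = 10*c^2 + 30*c*r - 40*c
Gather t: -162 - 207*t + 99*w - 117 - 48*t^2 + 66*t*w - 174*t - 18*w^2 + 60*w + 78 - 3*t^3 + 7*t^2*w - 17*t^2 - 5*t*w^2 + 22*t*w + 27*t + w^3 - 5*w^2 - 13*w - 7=-3*t^3 + t^2*(7*w - 65) + t*(-5*w^2 + 88*w - 354) + w^3 - 23*w^2 + 146*w - 208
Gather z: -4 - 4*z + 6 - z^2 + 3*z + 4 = -z^2 - z + 6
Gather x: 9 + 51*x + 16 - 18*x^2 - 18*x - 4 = -18*x^2 + 33*x + 21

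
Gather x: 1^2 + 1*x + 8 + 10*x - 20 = 11*x - 11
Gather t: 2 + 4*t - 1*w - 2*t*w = t*(4 - 2*w) - w + 2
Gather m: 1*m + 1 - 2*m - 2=-m - 1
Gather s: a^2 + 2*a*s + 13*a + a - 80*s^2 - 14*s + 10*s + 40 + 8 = a^2 + 14*a - 80*s^2 + s*(2*a - 4) + 48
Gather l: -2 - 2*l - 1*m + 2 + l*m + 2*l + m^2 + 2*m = l*m + m^2 + m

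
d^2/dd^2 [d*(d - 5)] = 2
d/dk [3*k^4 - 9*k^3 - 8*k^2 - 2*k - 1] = 12*k^3 - 27*k^2 - 16*k - 2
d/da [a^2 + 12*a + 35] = 2*a + 12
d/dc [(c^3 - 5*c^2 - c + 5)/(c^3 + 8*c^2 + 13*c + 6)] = (13*c^2 + 2*c - 71)/(c^4 + 14*c^3 + 61*c^2 + 84*c + 36)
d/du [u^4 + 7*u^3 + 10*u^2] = u*(4*u^2 + 21*u + 20)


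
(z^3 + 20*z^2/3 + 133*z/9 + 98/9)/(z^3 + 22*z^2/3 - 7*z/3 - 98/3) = (3*z^2 + 13*z + 14)/(3*(z^2 + 5*z - 14))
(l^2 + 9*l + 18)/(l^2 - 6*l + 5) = (l^2 + 9*l + 18)/(l^2 - 6*l + 5)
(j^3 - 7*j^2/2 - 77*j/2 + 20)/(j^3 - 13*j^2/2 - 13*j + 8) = (j + 5)/(j + 2)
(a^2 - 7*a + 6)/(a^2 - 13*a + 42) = (a - 1)/(a - 7)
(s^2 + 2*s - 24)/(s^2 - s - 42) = (s - 4)/(s - 7)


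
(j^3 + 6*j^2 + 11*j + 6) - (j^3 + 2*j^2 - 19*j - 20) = 4*j^2 + 30*j + 26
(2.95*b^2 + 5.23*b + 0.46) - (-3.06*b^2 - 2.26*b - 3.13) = 6.01*b^2 + 7.49*b + 3.59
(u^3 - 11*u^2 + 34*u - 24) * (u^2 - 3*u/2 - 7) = u^5 - 25*u^4/2 + 87*u^3/2 + 2*u^2 - 202*u + 168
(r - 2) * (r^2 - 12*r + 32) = r^3 - 14*r^2 + 56*r - 64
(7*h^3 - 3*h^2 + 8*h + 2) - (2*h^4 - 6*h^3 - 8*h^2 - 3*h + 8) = -2*h^4 + 13*h^3 + 5*h^2 + 11*h - 6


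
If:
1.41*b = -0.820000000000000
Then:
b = -0.58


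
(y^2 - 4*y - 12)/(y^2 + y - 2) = (y - 6)/(y - 1)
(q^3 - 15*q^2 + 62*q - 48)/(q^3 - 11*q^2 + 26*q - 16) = (q - 6)/(q - 2)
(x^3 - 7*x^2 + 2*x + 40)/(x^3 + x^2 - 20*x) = (x^2 - 3*x - 10)/(x*(x + 5))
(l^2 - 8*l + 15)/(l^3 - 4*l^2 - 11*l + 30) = (l - 3)/(l^2 + l - 6)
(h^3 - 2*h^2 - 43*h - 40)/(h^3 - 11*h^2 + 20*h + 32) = (h + 5)/(h - 4)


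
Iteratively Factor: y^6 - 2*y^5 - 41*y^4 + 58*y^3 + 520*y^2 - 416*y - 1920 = (y - 4)*(y^5 + 2*y^4 - 33*y^3 - 74*y^2 + 224*y + 480) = (y - 4)*(y + 2)*(y^4 - 33*y^2 - 8*y + 240) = (y - 4)*(y + 2)*(y + 4)*(y^3 - 4*y^2 - 17*y + 60) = (y - 4)*(y - 3)*(y + 2)*(y + 4)*(y^2 - y - 20) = (y - 4)*(y - 3)*(y + 2)*(y + 4)^2*(y - 5)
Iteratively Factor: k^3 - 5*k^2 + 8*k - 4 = (k - 2)*(k^2 - 3*k + 2) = (k - 2)^2*(k - 1)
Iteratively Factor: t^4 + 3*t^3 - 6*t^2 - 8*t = (t - 2)*(t^3 + 5*t^2 + 4*t) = t*(t - 2)*(t^2 + 5*t + 4) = t*(t - 2)*(t + 1)*(t + 4)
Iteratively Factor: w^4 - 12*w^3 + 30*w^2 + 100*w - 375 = (w - 5)*(w^3 - 7*w^2 - 5*w + 75) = (w - 5)^2*(w^2 - 2*w - 15) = (w - 5)^2*(w + 3)*(w - 5)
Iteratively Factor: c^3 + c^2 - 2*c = (c)*(c^2 + c - 2) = c*(c + 2)*(c - 1)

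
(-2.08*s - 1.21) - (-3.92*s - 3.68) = 1.84*s + 2.47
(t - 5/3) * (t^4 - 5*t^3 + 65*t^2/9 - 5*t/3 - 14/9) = t^5 - 20*t^4/3 + 140*t^3/9 - 370*t^2/27 + 11*t/9 + 70/27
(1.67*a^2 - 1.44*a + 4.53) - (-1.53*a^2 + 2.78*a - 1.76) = 3.2*a^2 - 4.22*a + 6.29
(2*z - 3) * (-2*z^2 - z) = -4*z^3 + 4*z^2 + 3*z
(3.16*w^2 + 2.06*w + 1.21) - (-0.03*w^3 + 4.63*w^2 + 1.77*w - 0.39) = 0.03*w^3 - 1.47*w^2 + 0.29*w + 1.6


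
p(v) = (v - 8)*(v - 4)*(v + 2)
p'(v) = (v - 8)*(v - 4) + (v - 8)*(v + 2) + (v - 4)*(v + 2) = 3*v^2 - 20*v + 8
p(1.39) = 58.48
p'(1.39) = -14.00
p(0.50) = 65.62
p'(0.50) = -1.25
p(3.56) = 10.86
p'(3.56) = -25.18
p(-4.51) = -267.21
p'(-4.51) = 159.22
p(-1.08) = 42.44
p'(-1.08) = 33.10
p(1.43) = 57.92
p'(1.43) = -14.47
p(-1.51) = 25.68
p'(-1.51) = 45.04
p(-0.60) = 55.38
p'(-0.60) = 21.08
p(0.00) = 64.00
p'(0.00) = 8.00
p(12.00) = 448.00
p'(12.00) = 200.00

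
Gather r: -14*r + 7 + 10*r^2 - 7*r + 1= 10*r^2 - 21*r + 8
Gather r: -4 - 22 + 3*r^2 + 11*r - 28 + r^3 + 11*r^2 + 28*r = r^3 + 14*r^2 + 39*r - 54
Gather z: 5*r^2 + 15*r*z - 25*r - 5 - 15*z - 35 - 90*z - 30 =5*r^2 - 25*r + z*(15*r - 105) - 70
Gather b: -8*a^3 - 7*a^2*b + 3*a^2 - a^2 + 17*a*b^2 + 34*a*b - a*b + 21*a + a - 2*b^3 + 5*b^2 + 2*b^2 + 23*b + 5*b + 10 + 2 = -8*a^3 + 2*a^2 + 22*a - 2*b^3 + b^2*(17*a + 7) + b*(-7*a^2 + 33*a + 28) + 12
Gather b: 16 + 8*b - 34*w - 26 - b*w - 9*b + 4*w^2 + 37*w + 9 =b*(-w - 1) + 4*w^2 + 3*w - 1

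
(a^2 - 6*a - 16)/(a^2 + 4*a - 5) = (a^2 - 6*a - 16)/(a^2 + 4*a - 5)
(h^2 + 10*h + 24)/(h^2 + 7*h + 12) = (h + 6)/(h + 3)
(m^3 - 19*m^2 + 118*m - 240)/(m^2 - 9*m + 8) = (m^2 - 11*m + 30)/(m - 1)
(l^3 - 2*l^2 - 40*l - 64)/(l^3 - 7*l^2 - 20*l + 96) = (l + 2)/(l - 3)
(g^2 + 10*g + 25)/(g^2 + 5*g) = (g + 5)/g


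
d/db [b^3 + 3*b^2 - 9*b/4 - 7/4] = 3*b^2 + 6*b - 9/4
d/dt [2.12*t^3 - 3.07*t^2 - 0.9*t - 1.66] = 6.36*t^2 - 6.14*t - 0.9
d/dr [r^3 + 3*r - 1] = 3*r^2 + 3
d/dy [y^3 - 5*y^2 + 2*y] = 3*y^2 - 10*y + 2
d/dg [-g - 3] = -1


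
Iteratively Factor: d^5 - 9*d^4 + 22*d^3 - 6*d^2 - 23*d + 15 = (d - 5)*(d^4 - 4*d^3 + 2*d^2 + 4*d - 3) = (d - 5)*(d - 3)*(d^3 - d^2 - d + 1) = (d - 5)*(d - 3)*(d + 1)*(d^2 - 2*d + 1) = (d - 5)*(d - 3)*(d - 1)*(d + 1)*(d - 1)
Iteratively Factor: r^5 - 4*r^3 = (r)*(r^4 - 4*r^2) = r^2*(r^3 - 4*r) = r^2*(r + 2)*(r^2 - 2*r) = r^2*(r - 2)*(r + 2)*(r)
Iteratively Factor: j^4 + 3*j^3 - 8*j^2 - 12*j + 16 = (j + 2)*(j^3 + j^2 - 10*j + 8) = (j - 2)*(j + 2)*(j^2 + 3*j - 4) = (j - 2)*(j + 2)*(j + 4)*(j - 1)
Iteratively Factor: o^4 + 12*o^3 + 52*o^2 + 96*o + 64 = (o + 4)*(o^3 + 8*o^2 + 20*o + 16) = (o + 2)*(o + 4)*(o^2 + 6*o + 8) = (o + 2)^2*(o + 4)*(o + 4)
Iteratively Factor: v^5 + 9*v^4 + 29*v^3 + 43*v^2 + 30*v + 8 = (v + 2)*(v^4 + 7*v^3 + 15*v^2 + 13*v + 4) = (v + 2)*(v + 4)*(v^3 + 3*v^2 + 3*v + 1) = (v + 1)*(v + 2)*(v + 4)*(v^2 + 2*v + 1) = (v + 1)^2*(v + 2)*(v + 4)*(v + 1)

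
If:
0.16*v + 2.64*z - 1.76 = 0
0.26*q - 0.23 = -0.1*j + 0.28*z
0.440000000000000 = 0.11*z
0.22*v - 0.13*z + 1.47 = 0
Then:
No Solution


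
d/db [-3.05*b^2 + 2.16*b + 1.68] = 2.16 - 6.1*b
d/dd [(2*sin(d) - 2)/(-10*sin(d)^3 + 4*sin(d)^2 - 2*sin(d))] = (10*sin(d)^3 - 17*sin(d)^2 + 4*sin(d) - 1)*cos(d)/((5*sin(d)^2 - 2*sin(d) + 1)^2*sin(d)^2)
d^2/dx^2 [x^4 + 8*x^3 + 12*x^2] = 12*x^2 + 48*x + 24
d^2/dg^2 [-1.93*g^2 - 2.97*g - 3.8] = -3.86000000000000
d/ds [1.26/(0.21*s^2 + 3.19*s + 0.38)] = (-0.5292*s - 4.0194)/(0.21*s^2 + 3.19*s + 0.38)^2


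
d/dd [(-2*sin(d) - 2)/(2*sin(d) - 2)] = 2*cos(d)/(sin(d) - 1)^2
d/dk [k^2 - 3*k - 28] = 2*k - 3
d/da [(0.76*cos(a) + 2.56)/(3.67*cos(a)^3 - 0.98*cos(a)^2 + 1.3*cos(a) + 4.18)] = (5.5784*cos(a)^3 + 27.4408*cos(a)^2 - 5.0176*cos(a) + 0.151200000000001)*sin(a)/(13.4689*cos(a)^6 - 7.1932*cos(a)^5 + 10.5024*cos(a)^4 + 28.1332*cos(a)^3 - 6.5028*cos(a)^2 + 10.868*cos(a) + 17.4724)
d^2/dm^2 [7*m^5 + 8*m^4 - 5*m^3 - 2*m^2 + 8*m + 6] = 140*m^3 + 96*m^2 - 30*m - 4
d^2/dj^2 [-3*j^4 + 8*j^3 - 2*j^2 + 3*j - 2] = -36*j^2 + 48*j - 4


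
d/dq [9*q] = 9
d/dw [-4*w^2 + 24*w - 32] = 24 - 8*w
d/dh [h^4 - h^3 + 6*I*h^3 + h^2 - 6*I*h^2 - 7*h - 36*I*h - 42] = 4*h^3 + h^2*(-3 + 18*I) + h*(2 - 12*I) - 7 - 36*I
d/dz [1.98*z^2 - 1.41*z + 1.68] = 3.96*z - 1.41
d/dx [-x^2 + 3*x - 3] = 3 - 2*x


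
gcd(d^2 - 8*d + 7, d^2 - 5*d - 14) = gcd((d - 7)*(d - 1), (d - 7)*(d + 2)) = d - 7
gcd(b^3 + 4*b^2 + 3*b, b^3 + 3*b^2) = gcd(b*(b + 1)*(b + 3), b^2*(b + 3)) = b^2 + 3*b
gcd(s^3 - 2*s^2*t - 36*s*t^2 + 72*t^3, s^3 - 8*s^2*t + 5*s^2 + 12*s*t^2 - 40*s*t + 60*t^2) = s^2 - 8*s*t + 12*t^2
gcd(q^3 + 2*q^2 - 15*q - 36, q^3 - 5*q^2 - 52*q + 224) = q - 4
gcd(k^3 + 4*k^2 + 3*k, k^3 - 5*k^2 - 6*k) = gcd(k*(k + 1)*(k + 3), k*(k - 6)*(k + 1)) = k^2 + k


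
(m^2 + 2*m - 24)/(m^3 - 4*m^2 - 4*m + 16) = (m + 6)/(m^2 - 4)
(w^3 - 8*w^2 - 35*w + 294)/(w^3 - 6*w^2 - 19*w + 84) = (w^2 - w - 42)/(w^2 + w - 12)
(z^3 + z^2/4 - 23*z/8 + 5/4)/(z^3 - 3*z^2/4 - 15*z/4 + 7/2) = (8*z^2 - 14*z + 5)/(2*(4*z^2 - 11*z + 7))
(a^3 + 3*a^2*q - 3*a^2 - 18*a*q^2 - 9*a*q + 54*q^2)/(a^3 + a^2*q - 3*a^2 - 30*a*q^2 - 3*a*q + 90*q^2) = (-a + 3*q)/(-a + 5*q)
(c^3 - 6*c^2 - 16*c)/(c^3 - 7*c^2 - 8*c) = (c + 2)/(c + 1)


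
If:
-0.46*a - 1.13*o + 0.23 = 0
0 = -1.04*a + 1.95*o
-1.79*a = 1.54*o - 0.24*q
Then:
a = 0.22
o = 0.12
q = 2.35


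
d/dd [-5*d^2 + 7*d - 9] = 7 - 10*d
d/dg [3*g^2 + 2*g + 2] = 6*g + 2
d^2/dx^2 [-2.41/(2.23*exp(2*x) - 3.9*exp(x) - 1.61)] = (2.41*(4.46*exp(x) - 3.9)*(8.92*exp(x) - 7.8)*exp(x) + (21.4972*exp(x) - 9.399)*(-2.23*exp(2*x) + 3.9*exp(x) + 1.61))*exp(x)/(-2.23*exp(2*x) + 3.9*exp(x) + 1.61)^3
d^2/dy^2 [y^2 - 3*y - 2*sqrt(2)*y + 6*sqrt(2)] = 2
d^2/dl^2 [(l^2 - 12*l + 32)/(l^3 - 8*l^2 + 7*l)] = 2*(l^6 - 36*l^5 + 459*l^4 - 2676*l^3 + 6816*l^2 - 5376*l + 1568)/(l^3*(l^6 - 24*l^5 + 213*l^4 - 848*l^3 + 1491*l^2 - 1176*l + 343))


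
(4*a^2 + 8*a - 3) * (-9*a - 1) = -36*a^3 - 76*a^2 + 19*a + 3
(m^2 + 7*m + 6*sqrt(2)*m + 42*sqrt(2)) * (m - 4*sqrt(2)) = m^3 + 2*sqrt(2)*m^2 + 7*m^2 - 48*m + 14*sqrt(2)*m - 336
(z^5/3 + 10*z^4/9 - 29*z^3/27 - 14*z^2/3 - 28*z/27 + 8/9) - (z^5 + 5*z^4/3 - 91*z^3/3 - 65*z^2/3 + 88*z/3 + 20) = -2*z^5/3 - 5*z^4/9 + 790*z^3/27 + 17*z^2 - 820*z/27 - 172/9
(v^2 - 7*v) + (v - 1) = v^2 - 6*v - 1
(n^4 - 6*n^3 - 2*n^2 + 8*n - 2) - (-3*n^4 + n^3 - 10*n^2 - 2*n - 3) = 4*n^4 - 7*n^3 + 8*n^2 + 10*n + 1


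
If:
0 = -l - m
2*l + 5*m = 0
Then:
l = 0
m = 0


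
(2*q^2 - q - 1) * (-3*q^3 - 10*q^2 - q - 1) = -6*q^5 - 17*q^4 + 11*q^3 + 9*q^2 + 2*q + 1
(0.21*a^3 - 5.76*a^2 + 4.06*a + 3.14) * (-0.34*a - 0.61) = -0.0714*a^4 + 1.8303*a^3 + 2.1332*a^2 - 3.5442*a - 1.9154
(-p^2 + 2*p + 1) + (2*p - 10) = -p^2 + 4*p - 9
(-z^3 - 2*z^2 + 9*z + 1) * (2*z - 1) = -2*z^4 - 3*z^3 + 20*z^2 - 7*z - 1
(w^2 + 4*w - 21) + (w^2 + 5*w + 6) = 2*w^2 + 9*w - 15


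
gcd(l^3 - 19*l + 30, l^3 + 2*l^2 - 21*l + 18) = l - 3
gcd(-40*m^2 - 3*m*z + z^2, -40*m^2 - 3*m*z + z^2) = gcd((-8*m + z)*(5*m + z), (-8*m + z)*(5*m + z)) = -40*m^2 - 3*m*z + z^2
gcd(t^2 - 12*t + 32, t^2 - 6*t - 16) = t - 8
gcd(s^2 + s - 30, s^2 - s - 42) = s + 6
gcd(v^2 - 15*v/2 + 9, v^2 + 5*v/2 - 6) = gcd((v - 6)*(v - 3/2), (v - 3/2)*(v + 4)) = v - 3/2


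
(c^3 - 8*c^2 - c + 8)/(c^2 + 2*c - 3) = (c^2 - 7*c - 8)/(c + 3)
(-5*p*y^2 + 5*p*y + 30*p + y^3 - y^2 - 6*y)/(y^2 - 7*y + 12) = (-5*p*y - 10*p + y^2 + 2*y)/(y - 4)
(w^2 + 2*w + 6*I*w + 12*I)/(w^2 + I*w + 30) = (w + 2)/(w - 5*I)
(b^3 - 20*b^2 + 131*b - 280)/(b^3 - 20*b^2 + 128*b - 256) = (b^2 - 12*b + 35)/(b^2 - 12*b + 32)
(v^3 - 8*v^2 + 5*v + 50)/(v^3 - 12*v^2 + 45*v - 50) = (v + 2)/(v - 2)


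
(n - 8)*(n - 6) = n^2 - 14*n + 48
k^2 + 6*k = k*(k + 6)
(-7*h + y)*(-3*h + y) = 21*h^2 - 10*h*y + y^2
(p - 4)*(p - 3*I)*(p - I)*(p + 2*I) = p^4 - 4*p^3 - 2*I*p^3 + 5*p^2 + 8*I*p^2 - 20*p - 6*I*p + 24*I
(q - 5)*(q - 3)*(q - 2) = q^3 - 10*q^2 + 31*q - 30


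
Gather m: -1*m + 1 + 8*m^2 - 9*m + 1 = 8*m^2 - 10*m + 2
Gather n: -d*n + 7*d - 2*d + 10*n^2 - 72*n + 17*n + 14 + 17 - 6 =5*d + 10*n^2 + n*(-d - 55) + 25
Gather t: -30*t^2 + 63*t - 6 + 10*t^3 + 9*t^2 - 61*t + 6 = 10*t^3 - 21*t^2 + 2*t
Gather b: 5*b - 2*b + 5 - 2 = 3*b + 3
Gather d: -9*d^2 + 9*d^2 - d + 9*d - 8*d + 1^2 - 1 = 0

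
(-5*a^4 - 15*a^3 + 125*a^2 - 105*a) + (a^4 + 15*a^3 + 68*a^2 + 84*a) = -4*a^4 + 193*a^2 - 21*a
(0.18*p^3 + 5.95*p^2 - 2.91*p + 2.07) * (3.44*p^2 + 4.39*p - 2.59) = 0.6192*p^5 + 21.2582*p^4 + 15.6439*p^3 - 21.0646*p^2 + 16.6242*p - 5.3613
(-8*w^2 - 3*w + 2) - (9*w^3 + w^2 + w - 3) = -9*w^3 - 9*w^2 - 4*w + 5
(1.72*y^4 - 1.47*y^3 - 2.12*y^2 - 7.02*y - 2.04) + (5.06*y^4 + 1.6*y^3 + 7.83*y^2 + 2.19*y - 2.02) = 6.78*y^4 + 0.13*y^3 + 5.71*y^2 - 4.83*y - 4.06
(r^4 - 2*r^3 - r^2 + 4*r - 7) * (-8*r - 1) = -8*r^5 + 15*r^4 + 10*r^3 - 31*r^2 + 52*r + 7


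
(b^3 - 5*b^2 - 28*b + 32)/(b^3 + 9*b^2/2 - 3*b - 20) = 2*(b^2 - 9*b + 8)/(2*b^2 + b - 10)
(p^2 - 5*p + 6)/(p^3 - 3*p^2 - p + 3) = (p - 2)/(p^2 - 1)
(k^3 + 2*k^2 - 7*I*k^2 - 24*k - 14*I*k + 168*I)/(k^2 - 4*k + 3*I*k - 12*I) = (k^2 + k*(6 - 7*I) - 42*I)/(k + 3*I)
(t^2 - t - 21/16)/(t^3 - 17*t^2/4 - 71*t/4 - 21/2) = (t - 7/4)/(t^2 - 5*t - 14)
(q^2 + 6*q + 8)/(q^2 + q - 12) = (q + 2)/(q - 3)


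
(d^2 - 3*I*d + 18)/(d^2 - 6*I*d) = (d + 3*I)/d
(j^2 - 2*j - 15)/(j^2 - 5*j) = (j + 3)/j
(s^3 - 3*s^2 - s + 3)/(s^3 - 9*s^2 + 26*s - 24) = (s^2 - 1)/(s^2 - 6*s + 8)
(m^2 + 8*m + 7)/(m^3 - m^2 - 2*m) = (m + 7)/(m*(m - 2))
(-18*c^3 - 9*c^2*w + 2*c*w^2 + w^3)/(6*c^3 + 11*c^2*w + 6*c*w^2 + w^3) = (-3*c + w)/(c + w)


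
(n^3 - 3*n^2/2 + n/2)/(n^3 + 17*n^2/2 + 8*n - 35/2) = n*(2*n - 1)/(2*n^2 + 19*n + 35)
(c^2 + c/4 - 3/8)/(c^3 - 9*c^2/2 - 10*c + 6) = (c + 3/4)/(c^2 - 4*c - 12)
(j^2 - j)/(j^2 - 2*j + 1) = j/(j - 1)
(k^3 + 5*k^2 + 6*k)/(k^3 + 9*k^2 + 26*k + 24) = k/(k + 4)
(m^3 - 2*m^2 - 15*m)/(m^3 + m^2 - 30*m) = (m + 3)/(m + 6)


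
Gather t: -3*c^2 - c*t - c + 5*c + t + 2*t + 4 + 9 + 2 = -3*c^2 + 4*c + t*(3 - c) + 15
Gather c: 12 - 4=8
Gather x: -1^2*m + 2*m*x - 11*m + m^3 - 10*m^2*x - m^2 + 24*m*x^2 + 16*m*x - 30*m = m^3 - m^2 + 24*m*x^2 - 42*m + x*(-10*m^2 + 18*m)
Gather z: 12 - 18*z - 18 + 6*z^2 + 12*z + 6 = 6*z^2 - 6*z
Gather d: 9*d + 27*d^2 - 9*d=27*d^2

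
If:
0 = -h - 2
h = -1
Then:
No Solution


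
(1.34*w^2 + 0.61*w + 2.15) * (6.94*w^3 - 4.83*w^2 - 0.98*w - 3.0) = 9.2996*w^5 - 2.2388*w^4 + 10.6615*w^3 - 15.0023*w^2 - 3.937*w - 6.45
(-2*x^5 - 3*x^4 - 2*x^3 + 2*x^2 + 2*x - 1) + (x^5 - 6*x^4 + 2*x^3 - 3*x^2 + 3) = -x^5 - 9*x^4 - x^2 + 2*x + 2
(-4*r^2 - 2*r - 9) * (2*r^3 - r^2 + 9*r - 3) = -8*r^5 - 52*r^3 + 3*r^2 - 75*r + 27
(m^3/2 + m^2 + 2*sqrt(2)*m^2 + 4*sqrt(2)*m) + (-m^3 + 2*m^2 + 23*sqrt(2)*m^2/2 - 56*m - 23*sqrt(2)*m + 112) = -m^3/2 + 3*m^2 + 27*sqrt(2)*m^2/2 - 56*m - 19*sqrt(2)*m + 112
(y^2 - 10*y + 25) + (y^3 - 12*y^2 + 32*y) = y^3 - 11*y^2 + 22*y + 25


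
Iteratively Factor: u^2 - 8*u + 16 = (u - 4)*(u - 4)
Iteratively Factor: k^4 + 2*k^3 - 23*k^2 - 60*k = (k + 3)*(k^3 - k^2 - 20*k) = (k - 5)*(k + 3)*(k^2 + 4*k) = (k - 5)*(k + 3)*(k + 4)*(k)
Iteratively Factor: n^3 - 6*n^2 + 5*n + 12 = (n - 4)*(n^2 - 2*n - 3) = (n - 4)*(n + 1)*(n - 3)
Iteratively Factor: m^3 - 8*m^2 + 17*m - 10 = (m - 1)*(m^2 - 7*m + 10) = (m - 2)*(m - 1)*(m - 5)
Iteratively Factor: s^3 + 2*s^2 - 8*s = (s)*(s^2 + 2*s - 8) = s*(s + 4)*(s - 2)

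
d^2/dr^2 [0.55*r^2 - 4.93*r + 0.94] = 1.10000000000000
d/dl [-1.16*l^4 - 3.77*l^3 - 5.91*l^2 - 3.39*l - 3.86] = -4.64*l^3 - 11.31*l^2 - 11.82*l - 3.39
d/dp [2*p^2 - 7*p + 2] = 4*p - 7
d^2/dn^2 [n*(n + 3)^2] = 6*n + 12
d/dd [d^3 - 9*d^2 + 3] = 3*d*(d - 6)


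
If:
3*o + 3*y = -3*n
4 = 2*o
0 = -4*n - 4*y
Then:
No Solution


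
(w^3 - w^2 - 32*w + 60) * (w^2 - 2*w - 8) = w^5 - 3*w^4 - 38*w^3 + 132*w^2 + 136*w - 480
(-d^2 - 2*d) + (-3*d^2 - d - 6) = -4*d^2 - 3*d - 6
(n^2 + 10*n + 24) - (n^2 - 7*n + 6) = 17*n + 18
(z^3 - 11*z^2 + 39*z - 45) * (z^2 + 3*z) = z^5 - 8*z^4 + 6*z^3 + 72*z^2 - 135*z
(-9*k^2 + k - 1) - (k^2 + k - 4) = 3 - 10*k^2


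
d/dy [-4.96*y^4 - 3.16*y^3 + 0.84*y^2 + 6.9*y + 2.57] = -19.84*y^3 - 9.48*y^2 + 1.68*y + 6.9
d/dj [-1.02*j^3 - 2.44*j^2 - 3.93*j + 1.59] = -3.06*j^2 - 4.88*j - 3.93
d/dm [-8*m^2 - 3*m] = -16*m - 3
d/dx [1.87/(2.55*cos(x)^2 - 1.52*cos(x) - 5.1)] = (9.537*cos(x) - 2.8424)*sin(x)/(-2.55*cos(x)^2 + 1.52*cos(x) + 5.1)^2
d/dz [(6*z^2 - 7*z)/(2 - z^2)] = (-7*z^2 + 24*z - 14)/(z^4 - 4*z^2 + 4)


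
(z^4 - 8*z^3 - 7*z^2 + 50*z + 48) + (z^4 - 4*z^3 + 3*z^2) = 2*z^4 - 12*z^3 - 4*z^2 + 50*z + 48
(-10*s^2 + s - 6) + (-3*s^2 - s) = -13*s^2 - 6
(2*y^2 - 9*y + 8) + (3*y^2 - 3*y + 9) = 5*y^2 - 12*y + 17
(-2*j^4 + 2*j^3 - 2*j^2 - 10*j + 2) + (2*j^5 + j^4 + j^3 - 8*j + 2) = 2*j^5 - j^4 + 3*j^3 - 2*j^2 - 18*j + 4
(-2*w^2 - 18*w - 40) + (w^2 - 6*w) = -w^2 - 24*w - 40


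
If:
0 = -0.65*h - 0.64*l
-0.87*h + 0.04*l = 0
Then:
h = 0.00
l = 0.00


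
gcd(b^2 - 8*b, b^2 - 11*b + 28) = 1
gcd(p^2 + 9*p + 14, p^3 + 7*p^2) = p + 7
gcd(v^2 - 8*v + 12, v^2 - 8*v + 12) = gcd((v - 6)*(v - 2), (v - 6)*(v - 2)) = v^2 - 8*v + 12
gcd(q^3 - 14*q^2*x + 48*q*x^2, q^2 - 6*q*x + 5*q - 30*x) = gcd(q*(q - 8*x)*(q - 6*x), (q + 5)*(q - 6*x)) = -q + 6*x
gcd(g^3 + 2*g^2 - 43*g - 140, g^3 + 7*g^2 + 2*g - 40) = g^2 + 9*g + 20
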